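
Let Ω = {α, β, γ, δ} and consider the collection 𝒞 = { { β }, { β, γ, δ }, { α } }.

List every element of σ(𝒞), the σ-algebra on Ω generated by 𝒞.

|σ(𝒞)| = 8.  σ(𝒞) = { {  }, { α }, { β }, { α, β }, { γ, δ }, { α, γ, δ }, { β, γ, δ }, Ω }

Derivation:
Start: 𝒞 ∪ {∅, Ω} = { {  }, { α }, { β }, { β, γ, δ }, Ω }.
Round 1 (2 new):
  { α, β }  = { β } ∪ { α }
  { α, γ, δ }  = Ω∖{ β }
  (now 7)
Round 2 (1 new):
  { γ, δ }  = Ω∖{ α, β }
  (now 8)
Round 3: already closed under ᶜ and ∪.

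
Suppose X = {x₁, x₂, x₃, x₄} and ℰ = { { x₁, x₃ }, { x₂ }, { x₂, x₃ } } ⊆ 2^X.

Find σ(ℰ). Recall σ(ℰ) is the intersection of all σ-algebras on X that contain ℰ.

Take S₀ = ℰ ∪ {∅, X} = { ∅, { x₂ }, { x₁, x₃ }, { x₂, x₃ }, X }.
Iteration 1. New:
  { x₁, x₄ }  = X∖{ x₂, x₃ }
  { x₂, x₄ }  = X∖{ x₁, x₃ }
  { x₁, x₂, x₃ }  = { x₂, x₃ } ∪ { x₁, x₃ }
  { x₁, x₃, x₄ }  = X∖{ x₂ }
  [9 total]
Iteration 2: 3 new —
  { x₄ }  = X∖{ x₁, x₂, x₃ }
  { x₁, x₂, x₄ }  = { x₂ } ∪ { x₁, x₄ }
  { x₂, x₃, x₄ }  = { x₂, x₃ } ∪ { x₂, x₄ }
  [12 total]
Iteration 3 adds 2:
  { x₁ }  = X∖{ x₂, x₃, x₄ }
  { x₃ }  = X∖{ x₁, x₂, x₄ }
  [14 total]
Iteration 4. New:
  { x₁, x₂ }  = { x₂ } ∪ { x₁ }
  { x₃, x₄ }  = { x₃ } ∪ { x₄ }
  [16 total]
Iteration 5: no new sets; the family is a σ-algebra.

Therefore σ(ℰ) = { ∅, { x₁ }, { x₂ }, { x₃ }, { x₄ }, { x₁, x₂ }, { x₁, x₃ }, { x₁, x₄ }, { x₂, x₃ }, { x₂, x₄ }, { x₃, x₄ }, { x₁, x₂, x₃ }, { x₁, x₂, x₄ }, { x₁, x₃, x₄ }, { x₂, x₃, x₄ }, X } (|σ(ℰ)| = 16).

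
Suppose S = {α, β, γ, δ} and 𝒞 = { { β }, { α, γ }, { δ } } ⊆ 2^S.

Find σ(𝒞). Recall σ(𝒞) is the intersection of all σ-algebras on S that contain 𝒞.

σ(𝒞) = { {  }, { β }, { δ }, { α, γ }, { β, δ }, { α, β, γ }, { α, γ, δ }, S }

Derivation:
Seed the family with 𝒞 together with ∅ and S: { {  }, { β }, { δ }, { α, γ }, S }.
Round 1: +3 →
  { β, δ }  = ᶜ of { α, γ }
  { α, β, γ }  = ᶜ of { δ }
  { α, γ, δ }  = ᶜ of { β }
  |family| = 8
After Round 2 the family is unchanged; done.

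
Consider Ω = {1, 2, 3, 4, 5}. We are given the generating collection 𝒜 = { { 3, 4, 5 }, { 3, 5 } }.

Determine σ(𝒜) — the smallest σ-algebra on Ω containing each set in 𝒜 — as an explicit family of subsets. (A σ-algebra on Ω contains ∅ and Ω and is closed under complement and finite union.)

|σ(𝒜)| = 8.  σ(𝒜) = { {}, { 4 }, { 1, 2 }, { 3, 5 }, { 1, 2, 4 }, { 3, 4, 5 }, { 1, 2, 3, 5 }, Ω }

Working:
Seed the family with 𝒜 together with ∅ and Ω: { {}, { 3, 5 }, { 3, 4, 5 }, Ω }.
Pass 1: 2 new —
  { 1, 2 }  = complement { 3, 4, 5 }
  { 1, 2, 4 }  = complement { 3, 5 }
  (now 6)
Pass 2. New:
  { 1, 2, 3, 5 }  = { 1, 2 } ∪ { 3, 5 }
  (now 7)
Pass 3: 1 new —
  { 4 }  = complement { 1, 2, 3, 5 }
  (now 8)
Pass 4: already closed under ᶜ and ∪.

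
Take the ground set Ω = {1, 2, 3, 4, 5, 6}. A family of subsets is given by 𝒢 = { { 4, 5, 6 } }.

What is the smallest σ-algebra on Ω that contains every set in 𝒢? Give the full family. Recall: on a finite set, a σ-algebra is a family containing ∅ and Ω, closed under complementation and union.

Seed the family with 𝒢 together with ∅ and Ω: { ∅, { 4, 5, 6 }, Ω }.
Pass 1 adds 1:
  { 1, 2, 3 }  = { 4, 5, 6 }ᶜ
  — 4 sets.
Pass 2 adds nothing — fixpoint reached.

Hence σ(𝒢) has 4 members: { ∅, { 1, 2, 3 }, { 4, 5, 6 }, Ω }.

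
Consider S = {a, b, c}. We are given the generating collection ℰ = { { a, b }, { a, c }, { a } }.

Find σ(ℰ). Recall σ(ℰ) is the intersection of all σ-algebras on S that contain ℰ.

Start: ℰ ∪ {∅, S} = { {}, { a }, { a, b }, { a, c }, S }.
Round 1: +3 →
  { b }  = { a, c }ᶜ
  { c }  = { a, b }ᶜ
  { b, c }  = { a }ᶜ
  [8 total]
Round 2 adds nothing — fixpoint reached.

Hence σ(ℰ) has 8 members: { {}, { a }, { b }, { c }, { a, b }, { a, c }, { b, c }, S }.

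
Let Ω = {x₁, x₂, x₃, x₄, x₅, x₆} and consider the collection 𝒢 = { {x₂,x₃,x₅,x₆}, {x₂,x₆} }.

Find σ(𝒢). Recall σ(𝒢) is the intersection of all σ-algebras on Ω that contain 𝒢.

σ(𝒢) = { {}, {x₁,x₄}, {x₂,x₆}, {x₃,x₅}, {x₁,x₂,x₄,x₆}, {x₁,x₃,x₄,x₅}, {x₂,x₃,x₅,x₆}, Ω }

Derivation:
Initial family (4 sets): { {}, {x₂,x₆}, {x₂,x₃,x₅,x₆}, Ω }.
Pass 1: +2 →
  {x₁,x₄}  = ᶜ of {x₂,x₃,x₅,x₆}
  {x₁,x₃,x₄,x₅}  = ᶜ of {x₂,x₆}
  (now 6)
Pass 2 (1 new):
  {x₁,x₂,x₄,x₆}  = {x₁,x₄} ∪ {x₂,x₆}
  (now 7)
Pass 3: 1 new —
  {x₃,x₅}  = ᶜ of {x₁,x₂,x₄,x₆}
  (now 8)
After Pass 4 the family is unchanged; done.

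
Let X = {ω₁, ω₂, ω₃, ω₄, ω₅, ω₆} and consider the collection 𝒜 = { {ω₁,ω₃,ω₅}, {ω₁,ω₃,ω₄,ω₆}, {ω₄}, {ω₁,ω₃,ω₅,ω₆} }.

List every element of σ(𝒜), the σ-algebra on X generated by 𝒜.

σ(𝒜) (32 sets): { {}, {ω₂}, {ω₄}, {ω₅}, {ω₆}, {ω₁,ω₃}, {ω₂,ω₄}, {ω₂,ω₅}, {ω₂,ω₆}, {ω₄,ω₅}, {ω₄,ω₆}, {ω₅,ω₆}, {ω₁,ω₂,ω₃}, {ω₁,ω₃,ω₄}, {ω₁,ω₃,ω₅}, {ω₁,ω₃,ω₆}, {ω₂,ω₄,ω₅}, {ω₂,ω₄,ω₆}, {ω₂,ω₅,ω₆}, {ω₄,ω₅,ω₆}, {ω₁,ω₂,ω₃,ω₄}, {ω₁,ω₂,ω₃,ω₅}, {ω₁,ω₂,ω₃,ω₆}, {ω₁,ω₃,ω₄,ω₅}, {ω₁,ω₃,ω₄,ω₆}, {ω₁,ω₃,ω₅,ω₆}, {ω₂,ω₄,ω₅,ω₆}, {ω₁,ω₂,ω₃,ω₄,ω₅}, {ω₁,ω₂,ω₃,ω₄,ω₆}, {ω₁,ω₂,ω₃,ω₅,ω₆}, {ω₁,ω₃,ω₄,ω₅,ω₆}, X }

Working:
Seed the family with 𝒜 together with ∅ and X: { {}, {ω₄}, {ω₁,ω₃,ω₅}, {ω₁,ω₃,ω₄,ω₆}, {ω₁,ω₃,ω₅,ω₆}, X }.
Step 1: 6 new —
  {ω₂,ω₄}  = complement {ω₁,ω₃,ω₅,ω₆}
  {ω₂,ω₅}  = complement {ω₁,ω₃,ω₄,ω₆}
  {ω₂,ω₄,ω₆}  = complement {ω₁,ω₃,ω₅}
  {ω₁,ω₃,ω₄,ω₅}  = {ω₄} ∪ {ω₁,ω₃,ω₅}
  {ω₁,ω₂,ω₃,ω₅,ω₆}  = complement {ω₄}
  {ω₁,ω₃,ω₄,ω₅,ω₆}  = {ω₁,ω₃,ω₅,ω₆} ∪ {ω₁,ω₃,ω₄,ω₆}
  — 12 sets.
Step 2. New:
  {ω₂}  = complement {ω₁,ω₃,ω₄,ω₅,ω₆}
  {ω₂,ω₆}  = complement {ω₁,ω₃,ω₄,ω₅}
  {ω₂,ω₄,ω₅}  = {ω₂,ω₅} ∪ {ω₄}
  {ω₁,ω₂,ω₃,ω₅}  = {ω₂,ω₅} ∪ {ω₁,ω₃,ω₅}
  {ω₂,ω₄,ω₅,ω₆}  = {ω₂,ω₄,ω₆} ∪ {ω₂,ω₅}
  {ω₁,ω₂,ω₃,ω₄,ω₅}  = {ω₂,ω₅} ∪ {ω₁,ω₃,ω₄,ω₅}
  {ω₁,ω₂,ω₃,ω₄,ω₆}  = {ω₂,ω₄,ω₆} ∪ {ω₁,ω₃,ω₄,ω₆}
  — 19 sets.
Step 3. New:
  {ω₅}  = complement {ω₁,ω₂,ω₃,ω₄,ω₆}
  {ω₆}  = complement {ω₁,ω₂,ω₃,ω₄,ω₅}
  {ω₁,ω₃}  = complement {ω₂,ω₄,ω₅,ω₆}
  {ω₄,ω₆}  = complement {ω₁,ω₂,ω₃,ω₅}
  {ω₁,ω₃,ω₆}  = complement {ω₂,ω₄,ω₅}
  {ω₂,ω₅,ω₆}  = {ω₂,ω₅} ∪ {ω₂,ω₆}
  — 25 sets.
Step 4. New:
  {ω₄,ω₅}  = {ω₅} ∪ {ω₄}
  {ω₅,ω₆}  = {ω₆} ∪ {ω₅}
  {ω₁,ω₂,ω₃}  = {ω₂} ∪ {ω₁,ω₃}
  {ω₁,ω₃,ω₄}  = complement {ω₂,ω₅,ω₆}
  {ω₄,ω₅,ω₆}  = {ω₅} ∪ {ω₄,ω₆}
  {ω₁,ω₂,ω₃,ω₄}  = {ω₁,ω₃} ∪ {ω₂,ω₄}
  {ω₁,ω₂,ω₃,ω₆}  = {ω₁,ω₃,ω₆} ∪ {ω₂}
  — 32 sets.
Step 5 adds nothing — fixpoint reached.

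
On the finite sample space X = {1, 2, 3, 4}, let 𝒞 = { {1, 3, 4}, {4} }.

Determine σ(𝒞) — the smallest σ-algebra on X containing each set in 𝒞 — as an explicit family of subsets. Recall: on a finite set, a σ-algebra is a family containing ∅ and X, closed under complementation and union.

Seed the family with 𝒞 together with ∅ and X: { ∅, {4}, {1, 3, 4}, X }.
Step 1: 2 new —
  {2}  = {1, 3, 4}ᶜ
  {1, 2, 3}  = {4}ᶜ
  (now 6)
Step 2: 1 new —
  {2, 4}  = {4} ∪ {2}
  (now 7)
Step 3: +1 →
  {1, 3}  = {2, 4}ᶜ
  (now 8)
Step 4: stable.

|σ(𝒞)| = 8.  σ(𝒞) = { ∅, {2}, {4}, {1, 3}, {2, 4}, {1, 2, 3}, {1, 3, 4}, X }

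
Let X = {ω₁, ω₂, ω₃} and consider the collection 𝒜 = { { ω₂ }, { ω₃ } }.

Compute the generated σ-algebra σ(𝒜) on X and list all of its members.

Start: 𝒜 ∪ {∅, X} = { ∅, { ω₂ }, { ω₃ }, X }.
Round 1: +3 →
  { ω₁, ω₂ }  = ᶜ of { ω₃ }
  { ω₁, ω₃ }  = ᶜ of { ω₂ }
  { ω₂, ω₃ }  = { ω₃ } ∪ { ω₂ }
  |family| = 7
Round 2 (1 new):
  { ω₁ }  = ᶜ of { ω₂, ω₃ }
  |family| = 8
Round 3: stable.

|σ(𝒜)| = 8.  σ(𝒜) = { ∅, { ω₁ }, { ω₂ }, { ω₃ }, { ω₁, ω₂ }, { ω₁, ω₃ }, { ω₂, ω₃ }, X }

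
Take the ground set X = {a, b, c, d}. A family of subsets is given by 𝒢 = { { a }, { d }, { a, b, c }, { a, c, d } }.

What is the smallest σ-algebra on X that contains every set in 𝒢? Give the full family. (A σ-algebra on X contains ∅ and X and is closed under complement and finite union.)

Answer: σ(𝒢) = { {  }, { a }, { b }, { c }, { d }, { a, b }, { a, c }, { a, d }, { b, c }, { b, d }, { c, d }, { a, b, c }, { a, b, d }, { a, c, d }, { b, c, d }, X }

Derivation:
Seed the family with 𝒢 together with ∅ and X: { {  }, { a }, { d }, { a, b, c }, { a, c, d }, X }.
Pass 1. New:
  { b }  = ᶜ of { a, c, d }
  { a, d }  = { d } ∪ { a }
  { b, c, d }  = ᶜ of { a }
Pass 2: +4 →
  { a, b }  = { b } ∪ { a }
  { b, c }  = ᶜ of { a, d }
  { b, d }  = { b } ∪ { d }
  { a, b, d }  = { b } ∪ { a, d }
Pass 3: +3 →
  { c }  = ᶜ of { a, b, d }
  { a, c }  = ᶜ of { b, d }
  { c, d }  = ᶜ of { a, b }
Pass 4: no new sets; the family is a σ-algebra.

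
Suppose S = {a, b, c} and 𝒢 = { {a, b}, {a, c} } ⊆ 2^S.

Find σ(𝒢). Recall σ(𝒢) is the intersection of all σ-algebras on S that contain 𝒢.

|σ(𝒢)| = 8.  σ(𝒢) = { {}, {a}, {b}, {c}, {a, b}, {a, c}, {b, c}, S }

Check:
Take S₀ = 𝒢 ∪ {∅, S} = { {}, {a, b}, {a, c}, S }.
Pass 1: +2 →
  {b}  = {a, c}ᶜ
  {c}  = {a, b}ᶜ
  — 6 sets.
Pass 2. New:
  {b, c}  = {c} ∪ {b}
  — 7 sets.
Pass 3 adds 1:
  {a}  = {b, c}ᶜ
  — 8 sets.
Pass 4: already closed under ᶜ and ∪.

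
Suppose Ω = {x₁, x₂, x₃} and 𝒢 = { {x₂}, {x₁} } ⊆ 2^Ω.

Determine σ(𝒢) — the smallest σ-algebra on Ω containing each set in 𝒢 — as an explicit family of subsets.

Start: 𝒢 ∪ {∅, Ω} = { {}, {x₁}, {x₂}, Ω }.
Round 1 (3 new):
  {x₁, x₂}  = {x₂} ∪ {x₁}
  {x₁, x₃}  = Ω∖{x₂}
  {x₂, x₃}  = Ω∖{x₁}
  — 7 sets.
Round 2: +1 →
  {x₃}  = Ω∖{x₁, x₂}
  — 8 sets.
Round 3: stable.

Hence σ(𝒢) has 8 members: { {}, {x₁}, {x₂}, {x₃}, {x₁, x₂}, {x₁, x₃}, {x₂, x₃}, Ω }.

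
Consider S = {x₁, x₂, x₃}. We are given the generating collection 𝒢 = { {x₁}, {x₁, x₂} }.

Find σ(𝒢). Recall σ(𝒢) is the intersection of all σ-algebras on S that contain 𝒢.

|σ(𝒢)| = 8.  σ(𝒢) = { {}, {x₁}, {x₂}, {x₃}, {x₁, x₂}, {x₁, x₃}, {x₂, x₃}, S }

Check:
Begin from { {}, {x₁}, {x₁, x₂}, S } (that is, 𝒢 plus ∅ and S).
Iteration 1 (2 new):
  {x₃}  = S∖{x₁, x₂}
  {x₂, x₃}  = S∖{x₁}
Iteration 2 (1 new):
  {x₁, x₃}  = {x₃} ∪ {x₁}
Iteration 3 (1 new):
  {x₂}  = S∖{x₁, x₃}
Iteration 4 adds nothing — fixpoint reached.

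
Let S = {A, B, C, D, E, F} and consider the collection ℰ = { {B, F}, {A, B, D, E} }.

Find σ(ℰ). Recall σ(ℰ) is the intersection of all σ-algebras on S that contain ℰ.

σ(ℰ) = { ∅, {B}, {C}, {F}, {B, C}, {B, F}, {C, F}, {A, D, E}, {B, C, F}, {A, B, D, E}, {A, C, D, E}, {A, D, E, F}, {A, B, C, D, E}, {A, B, D, E, F}, {A, C, D, E, F}, S }

Trace:
Begin from { ∅, {B, F}, {A, B, D, E}, S } (that is, ℰ plus ∅ and S).
Round 1 (3 new):
  {C, F}  = S∖{A, B, D, E}
  {A, C, D, E}  = S∖{B, F}
  {A, B, D, E, F}  = {B, F} ∪ {A, B, D, E}
  |family| = 7
Round 2 (4 new):
  {C}  = S∖{A, B, D, E, F}
  {B, C, F}  = {C, F} ∪ {B, F}
  {A, B, C, D, E}  = {A, C, D, E} ∪ {A, B, D, E}
  {A, C, D, E, F}  = {A, C, D, E} ∪ {C, F}
  |family| = 11
Round 3: +3 →
  {B}  = S∖{A, C, D, E, F}
  {F}  = S∖{A, B, C, D, E}
  {A, D, E}  = S∖{B, C, F}
  |family| = 14
Round 4 (2 new):
  {B, C}  = {C} ∪ {B}
  {A, D, E, F}  = {A, D, E} ∪ {F}
  |family| = 16
Round 5: closed — nothing new.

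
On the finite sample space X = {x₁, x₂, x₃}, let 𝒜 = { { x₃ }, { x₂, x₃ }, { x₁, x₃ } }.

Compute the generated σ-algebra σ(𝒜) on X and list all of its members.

Take S₀ = 𝒜 ∪ {∅, X} = { {}, { x₃ }, { x₁, x₃ }, { x₂, x₃ }, X }.
Step 1: 3 new —
  { x₁ }  = complement { x₂, x₃ }
  { x₂ }  = complement { x₁, x₃ }
  { x₁, x₂ }  = complement { x₃ }
Step 2: no new sets; the family is a σ-algebra.

σ(𝒜) = { {}, { x₁ }, { x₂ }, { x₃ }, { x₁, x₂ }, { x₁, x₃ }, { x₂, x₃ }, X }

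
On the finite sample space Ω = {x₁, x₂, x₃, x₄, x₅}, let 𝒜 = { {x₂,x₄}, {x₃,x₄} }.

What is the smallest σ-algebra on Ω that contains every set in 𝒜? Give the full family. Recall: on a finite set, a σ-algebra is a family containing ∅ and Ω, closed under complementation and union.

Begin from { {}, {x₂,x₄}, {x₃,x₄}, Ω } (that is, 𝒜 plus ∅ and Ω).
Iteration 1: +3 →
  {x₁,x₂,x₅}  = {x₃,x₄}ᶜ
  {x₁,x₃,x₅}  = {x₂,x₄}ᶜ
  {x₂,x₃,x₄}  = {x₂,x₄} ∪ {x₃,x₄}
  (now 7)
Iteration 2: 4 new —
  {x₁,x₅}  = {x₂,x₃,x₄}ᶜ
  {x₁,x₂,x₃,x₅}  = {x₁,x₂,x₅} ∪ {x₁,x₃,x₅}
  {x₁,x₂,x₄,x₅}  = {x₁,x₂,x₅} ∪ {x₂,x₄}
  {x₁,x₃,x₄,x₅}  = {x₃,x₄} ∪ {x₁,x₃,x₅}
  (now 11)
Iteration 3: +3 →
  {x₂}  = {x₁,x₃,x₄,x₅}ᶜ
  {x₃}  = {x₁,x₂,x₄,x₅}ᶜ
  {x₄}  = {x₁,x₂,x₃,x₅}ᶜ
  (now 14)
Iteration 4. New:
  {x₂,x₃}  = {x₃} ∪ {x₂}
  {x₁,x₄,x₅}  = {x₁,x₅} ∪ {x₄}
  (now 16)
Iteration 5: already closed under ᶜ and ∪.

Hence σ(𝒜) has 16 members: { {}, {x₂}, {x₃}, {x₄}, {x₁,x₅}, {x₂,x₃}, {x₂,x₄}, {x₃,x₄}, {x₁,x₂,x₅}, {x₁,x₃,x₅}, {x₁,x₄,x₅}, {x₂,x₃,x₄}, {x₁,x₂,x₃,x₅}, {x₁,x₂,x₄,x₅}, {x₁,x₃,x₄,x₅}, Ω }.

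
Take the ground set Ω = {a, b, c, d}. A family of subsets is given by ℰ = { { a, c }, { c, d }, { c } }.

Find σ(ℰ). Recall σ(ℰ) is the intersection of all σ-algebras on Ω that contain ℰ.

Begin from { ∅, { c }, { a, c }, { c, d }, Ω } (that is, ℰ plus ∅ and Ω).
Iteration 1: +4 →
  { a, b }  = { c, d }ᶜ
  { b, d }  = { a, c }ᶜ
  { a, b, d }  = { c }ᶜ
  { a, c, d }  = { c, d } ∪ { a, c }
  [9 total]
Iteration 2 (3 new):
  { b }  = { a, c, d }ᶜ
  { a, b, c }  = { a, b } ∪ { c }
  { b, c, d }  = { c, d } ∪ { b, d }
  [12 total]
Iteration 3: 3 new —
  { a }  = { b, c, d }ᶜ
  { d }  = { a, b, c }ᶜ
  { b, c }  = { c } ∪ { b }
  [15 total]
Iteration 4: 1 new —
  { a, d }  = { b, c }ᶜ
  [16 total]
Iteration 5: already closed under ᶜ and ∪.

σ(ℰ) = { ∅, { a }, { b }, { c }, { d }, { a, b }, { a, c }, { a, d }, { b, c }, { b, d }, { c, d }, { a, b, c }, { a, b, d }, { a, c, d }, { b, c, d }, Ω }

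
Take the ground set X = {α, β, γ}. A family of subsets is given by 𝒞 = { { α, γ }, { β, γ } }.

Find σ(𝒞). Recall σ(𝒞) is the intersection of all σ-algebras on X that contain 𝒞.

σ(𝒞) (8 sets): { {}, { α }, { β }, { γ }, { α, β }, { α, γ }, { β, γ }, X }

Trace:
Initial family (4 sets): { {}, { α, γ }, { β, γ }, X }.
Iteration 1: 2 new —
  { α }  = X∖{ β, γ }
  { β }  = X∖{ α, γ }
  (now 6)
Iteration 2 (1 new):
  { α, β }  = { β } ∪ { α }
  (now 7)
Iteration 3: +1 →
  { γ }  = X∖{ α, β }
  (now 8)
Iteration 4: closed — nothing new.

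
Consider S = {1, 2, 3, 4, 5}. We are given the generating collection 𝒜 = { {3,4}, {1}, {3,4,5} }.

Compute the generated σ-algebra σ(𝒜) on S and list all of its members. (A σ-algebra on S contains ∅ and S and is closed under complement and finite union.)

Initial family (5 sets): { {}, {1}, {3,4}, {3,4,5}, S }.
Round 1: +5 →
  {1,2}  = ᶜ of {3,4,5}
  {1,2,5}  = ᶜ of {3,4}
  {1,3,4}  = {3,4} ∪ {1}
  {1,3,4,5}  = {3,4,5} ∪ {1}
  {2,3,4,5}  = ᶜ of {1}
  (now 10)
Round 2. New:
  {2}  = ᶜ of {1,3,4,5}
  {2,5}  = ᶜ of {1,3,4}
  {1,2,3,4}  = {3,4} ∪ {1,2}
  (now 13)
Round 3 (2 new):
  {5}  = ᶜ of {1,2,3,4}
  {2,3,4}  = {3,4} ∪ {2}
  (now 15)
Round 4 (1 new):
  {1,5}  = ᶜ of {2,3,4}
  (now 16)
After Round 5 the family is unchanged; done.

Hence σ(𝒜) has 16 members: { {}, {1}, {2}, {5}, {1,2}, {1,5}, {2,5}, {3,4}, {1,2,5}, {1,3,4}, {2,3,4}, {3,4,5}, {1,2,3,4}, {1,3,4,5}, {2,3,4,5}, S }.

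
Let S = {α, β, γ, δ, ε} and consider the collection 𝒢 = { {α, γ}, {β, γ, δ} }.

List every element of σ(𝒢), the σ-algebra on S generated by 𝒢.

Initial family (4 sets): { {}, {α, γ}, {β, γ, δ}, S }.
Round 1. New:
  {α, ε}  = {β, γ, δ}ᶜ
  {β, δ, ε}  = {α, γ}ᶜ
  {α, β, γ, δ}  = {α, γ} ∪ {β, γ, δ}
Round 2: 4 new —
  {ε}  = {α, β, γ, δ}ᶜ
  {α, γ, ε}  = {α, γ} ∪ {α, ε}
  {α, β, δ, ε}  = {α, ε} ∪ {β, δ, ε}
  {β, γ, δ, ε}  = {β, γ, δ} ∪ {β, δ, ε}
Round 3 adds 3:
  {α}  = {β, γ, δ, ε}ᶜ
  {γ}  = {α, β, δ, ε}ᶜ
  {β, δ}  = {α, γ, ε}ᶜ
Round 4: +2 →
  {γ, ε}  = {γ} ∪ {ε}
  {α, β, δ}  = {β, δ} ∪ {α}
After Round 5 the family is unchanged; done.

|σ(𝒢)| = 16.  σ(𝒢) = { {}, {α}, {γ}, {ε}, {α, γ}, {α, ε}, {β, δ}, {γ, ε}, {α, β, δ}, {α, γ, ε}, {β, γ, δ}, {β, δ, ε}, {α, β, γ, δ}, {α, β, δ, ε}, {β, γ, δ, ε}, S }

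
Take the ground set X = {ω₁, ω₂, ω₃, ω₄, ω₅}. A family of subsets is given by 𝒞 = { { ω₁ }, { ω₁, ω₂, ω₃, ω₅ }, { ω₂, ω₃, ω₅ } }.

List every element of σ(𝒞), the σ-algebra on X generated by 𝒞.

Take S₀ = 𝒞 ∪ {∅, X} = { {  }, { ω₁ }, { ω₂, ω₃, ω₅ }, { ω₁, ω₂, ω₃, ω₅ }, X }.
Pass 1 (3 new):
  { ω₄ }  = X∖{ ω₁, ω₂, ω₃, ω₅ }
  { ω₁, ω₄ }  = X∖{ ω₂, ω₃, ω₅ }
  { ω₂, ω₃, ω₄, ω₅ }  = X∖{ ω₁ }
  |family| = 8
Pass 2: closed — nothing new.

Hence σ(𝒞) has 8 members: { {  }, { ω₁ }, { ω₄ }, { ω₁, ω₄ }, { ω₂, ω₃, ω₅ }, { ω₁, ω₂, ω₃, ω₅ }, { ω₂, ω₃, ω₄, ω₅ }, X }.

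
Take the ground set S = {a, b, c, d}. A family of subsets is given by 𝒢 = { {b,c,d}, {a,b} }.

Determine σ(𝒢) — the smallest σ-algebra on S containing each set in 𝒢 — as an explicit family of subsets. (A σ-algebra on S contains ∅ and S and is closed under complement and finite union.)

Answer: σ(𝒢) = { {}, {a}, {b}, {a,b}, {c,d}, {a,c,d}, {b,c,d}, S }

Check:
Start: 𝒢 ∪ {∅, S} = { {}, {a,b}, {b,c,d}, S }.
Iteration 1: 2 new —
  {a}  = {b,c,d}ᶜ
  {c,d}  = {a,b}ᶜ
  — 6 sets.
Iteration 2: 1 new —
  {a,c,d}  = {c,d} ∪ {a}
  — 7 sets.
Iteration 3 (1 new):
  {b}  = {a,c,d}ᶜ
  — 8 sets.
Iteration 4 adds nothing — fixpoint reached.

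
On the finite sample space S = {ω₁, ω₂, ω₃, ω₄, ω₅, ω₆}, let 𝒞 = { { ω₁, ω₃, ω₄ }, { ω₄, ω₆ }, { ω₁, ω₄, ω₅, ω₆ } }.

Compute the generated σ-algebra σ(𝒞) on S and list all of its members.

Answer: σ(𝒞) = { ∅, { ω₁ }, { ω₂ }, { ω₃ }, { ω₄ }, { ω₅ }, { ω₆ }, { ω₁, ω₂ }, { ω₁, ω₃ }, { ω₁, ω₄ }, { ω₁, ω₅ }, { ω₁, ω₆ }, { ω₂, ω₃ }, { ω₂, ω₄ }, { ω₂, ω₅ }, { ω₂, ω₆ }, { ω₃, ω₄ }, { ω₃, ω₅ }, { ω₃, ω₆ }, { ω₄, ω₅ }, { ω₄, ω₆ }, { ω₅, ω₆ }, { ω₁, ω₂, ω₃ }, { ω₁, ω₂, ω₄ }, { ω₁, ω₂, ω₅ }, { ω₁, ω₂, ω₆ }, { ω₁, ω₃, ω₄ }, { ω₁, ω₃, ω₅ }, { ω₁, ω₃, ω₆ }, { ω₁, ω₄, ω₅ }, { ω₁, ω₄, ω₆ }, { ω₁, ω₅, ω₆ }, { ω₂, ω₃, ω₄ }, { ω₂, ω₃, ω₅ }, { ω₂, ω₃, ω₆ }, { ω₂, ω₄, ω₅ }, { ω₂, ω₄, ω₆ }, { ω₂, ω₅, ω₆ }, { ω₃, ω₄, ω₅ }, { ω₃, ω₄, ω₆ }, { ω₃, ω₅, ω₆ }, { ω₄, ω₅, ω₆ }, { ω₁, ω₂, ω₃, ω₄ }, { ω₁, ω₂, ω₃, ω₅ }, { ω₁, ω₂, ω₃, ω₆ }, { ω₁, ω₂, ω₄, ω₅ }, { ω₁, ω₂, ω₄, ω₆ }, { ω₁, ω₂, ω₅, ω₆ }, { ω₁, ω₃, ω₄, ω₅ }, { ω₁, ω₃, ω₄, ω₆ }, { ω₁, ω₃, ω₅, ω₆ }, { ω₁, ω₄, ω₅, ω₆ }, { ω₂, ω₃, ω₄, ω₅ }, { ω₂, ω₃, ω₄, ω₆ }, { ω₂, ω₃, ω₅, ω₆ }, { ω₂, ω₄, ω₅, ω₆ }, { ω₃, ω₄, ω₅, ω₆ }, { ω₁, ω₂, ω₃, ω₄, ω₅ }, { ω₁, ω₂, ω₃, ω₄, ω₆ }, { ω₁, ω₂, ω₃, ω₅, ω₆ }, { ω₁, ω₂, ω₄, ω₅, ω₆ }, { ω₁, ω₃, ω₄, ω₅, ω₆ }, { ω₂, ω₃, ω₄, ω₅, ω₆ }, S }

Check:
Begin from { ∅, { ω₄, ω₆ }, { ω₁, ω₃, ω₄ }, { ω₁, ω₄, ω₅, ω₆ }, S } (that is, 𝒞 plus ∅ and S).
Iteration 1. New:
  { ω₂, ω₃ }  = complement { ω₁, ω₄, ω₅, ω₆ }
  { ω₂, ω₅, ω₆ }  = complement { ω₁, ω₃, ω₄ }
  { ω₁, ω₂, ω₃, ω₅ }  = complement { ω₄, ω₆ }
  { ω₁, ω₃, ω₄, ω₆ }  = { ω₁, ω₃, ω₄ } ∪ { ω₄, ω₆ }
  { ω₁, ω₃, ω₄, ω₅, ω₆ }  = { ω₁, ω₃, ω₄ } ∪ { ω₁, ω₄, ω₅, ω₆ }
  (now 10)
Iteration 2: 10 new —
  { ω₂ }  = complement { ω₁, ω₃, ω₄, ω₅, ω₆ }
  { ω₂, ω₅ }  = complement { ω₁, ω₃, ω₄, ω₆ }
  { ω₁, ω₂, ω₃, ω₄ }  = { ω₁, ω₃, ω₄ } ∪ { ω₂, ω₃ }
  { ω₂, ω₃, ω₄, ω₆ }  = { ω₂, ω₃ } ∪ { ω₄, ω₆ }
  { ω₂, ω₃, ω₅, ω₆ }  = { ω₂, ω₅, ω₆ } ∪ { ω₂, ω₃ }
  { ω₂, ω₄, ω₅, ω₆ }  = { ω₂, ω₅, ω₆ } ∪ { ω₄, ω₆ }
  { ω₁, ω₂, ω₃, ω₄, ω₅ }  = { ω₁, ω₃, ω₄ } ∪ { ω₁, ω₂, ω₃, ω₅ }
  { ω₁, ω₂, ω₃, ω₄, ω₆ }  = { ω₂, ω₃ } ∪ { ω₁, ω₃, ω₄, ω₆ }
  { ω₁, ω₂, ω₃, ω₅, ω₆ }  = { ω₂, ω₅, ω₆ } ∪ { ω₁, ω₂, ω₃, ω₅ }
  { ω₁, ω₂, ω₄, ω₅, ω₆ }  = { ω₁, ω₄, ω₅, ω₆ } ∪ { ω₂, ω₅, ω₆ }
  (now 20)
Iteration 3 (11 new):
  { ω₃ }  = complement { ω₁, ω₂, ω₄, ω₅, ω₆ }
  { ω₄ }  = complement { ω₁, ω₂, ω₃, ω₅, ω₆ }
  { ω₅ }  = complement { ω₁, ω₂, ω₃, ω₄, ω₆ }
  { ω₆ }  = complement { ω₁, ω₂, ω₃, ω₄, ω₅ }
  { ω₁, ω₃ }  = complement { ω₂, ω₄, ω₅, ω₆ }
  { ω₁, ω₄ }  = complement { ω₂, ω₃, ω₅, ω₆ }
  { ω₁, ω₅ }  = complement { ω₂, ω₃, ω₄, ω₆ }
  { ω₅, ω₆ }  = complement { ω₁, ω₂, ω₃, ω₄ }
  { ω₂, ω₃, ω₅ }  = { ω₂, ω₅ } ∪ { ω₂, ω₃ }
  { ω₂, ω₄, ω₆ }  = { ω₂ } ∪ { ω₄, ω₆ }
  { ω₂, ω₃, ω₄, ω₅, ω₆ }  = { ω₂, ω₅ } ∪ { ω₂, ω₃, ω₄, ω₆ }
  (now 31)
Iteration 4: +27 →
  { ω₁ }  = complement { ω₂, ω₃, ω₄, ω₅, ω₆ }
  { ω₂, ω₄ }  = { ω₂ } ∪ { ω₄ }
  { ω₂, ω₆ }  = { ω₂ } ∪ { ω₆ }
  { ω₃, ω₄ }  = { ω₃ } ∪ { ω₄ }
  { ω₃, ω₅ }  = { ω₅ } ∪ { ω₃ }
  { ω₃, ω₆ }  = { ω₆ } ∪ { ω₃ }
  { ω₄, ω₅ }  = { ω₅ } ∪ { ω₄ }
  { ω₁, ω₂, ω₃ }  = { ω₂ } ∪ { ω₁, ω₃ }
  { ω₁, ω₂, ω₄ }  = { ω₂ } ∪ { ω₁, ω₄ }
  { ω₁, ω₂, ω₅ }  = { ω₂, ω₅ } ∪ { ω₁, ω₅ }
  { ω₁, ω₃, ω₅ }  = complement { ω₂, ω₄, ω₆ }
  { ω₁, ω₃, ω₆ }  = { ω₆ } ∪ { ω₁, ω₃ }
  { ω₁, ω₄, ω₅ }  = { ω₅ } ∪ { ω₁, ω₄ }
  { ω₁, ω₄, ω₆ }  = complement { ω₂, ω₃, ω₅ }
  { ω₁, ω₅, ω₆ }  = { ω₅, ω₆ } ∪ { ω₁, ω₅ }
  { ω₂, ω₃, ω₄ }  = { ω₂, ω₃ } ∪ { ω₄ }
  { ω₂, ω₃, ω₆ }  = { ω₆ } ∪ { ω₂, ω₃ }
  { ω₂, ω₄, ω₅ }  = { ω₂, ω₅ } ∪ { ω₄ }
  { ω₃, ω₄, ω₆ }  = { ω₃ } ∪ { ω₄, ω₆ }
  { ω₃, ω₅, ω₆ }  = { ω₅, ω₆ } ∪ { ω₃ }
  { ω₄, ω₅, ω₆ }  = { ω₅, ω₆ } ∪ { ω₄ }
  { ω₁, ω₂, ω₄, ω₅ }  = { ω₂, ω₅ } ∪ { ω₁, ω₄ }
  { ω₁, ω₂, ω₄, ω₆ }  = { ω₂, ω₄, ω₆ } ∪ { ω₁, ω₄ }
  { ω₁, ω₂, ω₅, ω₆ }  = { ω₂, ω₅, ω₆ } ∪ { ω₁, ω₅ }
  { ω₁, ω₃, ω₄, ω₅ }  = { ω₅ } ∪ { ω₁, ω₃, ω₄ }
  { ω₁, ω₃, ω₅, ω₆ }  = { ω₅, ω₆ } ∪ { ω₁, ω₃ }
  { ω₂, ω₃, ω₄, ω₅ }  = { ω₂, ω₃, ω₅ } ∪ { ω₄ }
  (now 58)
Iteration 5: 6 new —
  { ω₁, ω₂ }  = { ω₂ } ∪ { ω₁ }
  { ω₁, ω₆ }  = complement { ω₂, ω₃, ω₄, ω₅ }
  { ω₁, ω₂, ω₆ }  = { ω₂, ω₆ } ∪ { ω₁ }
  { ω₃, ω₄, ω₅ }  = { ω₃, ω₄ } ∪ { ω₄, ω₅ }
  { ω₁, ω₂, ω₃, ω₆ }  = complement { ω₄, ω₅ }
  { ω₃, ω₄, ω₅, ω₆ }  = { ω₃, ω₄ } ∪ { ω₄, ω₅, ω₆ }
  (now 64)
Iteration 6: stable.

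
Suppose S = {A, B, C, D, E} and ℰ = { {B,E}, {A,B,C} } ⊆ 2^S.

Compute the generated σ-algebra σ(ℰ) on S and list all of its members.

Answer: σ(ℰ) = { {}, {B}, {D}, {E}, {A,C}, {B,D}, {B,E}, {D,E}, {A,B,C}, {A,C,D}, {A,C,E}, {B,D,E}, {A,B,C,D}, {A,B,C,E}, {A,C,D,E}, S }

Trace:
Start: ℰ ∪ {∅, S} = { {}, {B,E}, {A,B,C}, S }.
Round 1: +3 →
  {D,E}  = S∖{A,B,C}
  {A,C,D}  = S∖{B,E}
  {A,B,C,E}  = {A,B,C} ∪ {B,E}
  — 7 sets.
Round 2: 4 new —
  {D}  = S∖{A,B,C,E}
  {B,D,E}  = {D,E} ∪ {B,E}
  {A,B,C,D}  = {A,C,D} ∪ {A,B,C}
  {A,C,D,E}  = {D,E} ∪ {A,C,D}
  — 11 sets.
Round 3: 3 new —
  {B}  = S∖{A,C,D,E}
  {E}  = S∖{A,B,C,D}
  {A,C}  = S∖{B,D,E}
  — 14 sets.
Round 4: +2 →
  {B,D}  = {D} ∪ {B}
  {A,C,E}  = {A,C} ∪ {E}
  — 16 sets.
Round 5: stable.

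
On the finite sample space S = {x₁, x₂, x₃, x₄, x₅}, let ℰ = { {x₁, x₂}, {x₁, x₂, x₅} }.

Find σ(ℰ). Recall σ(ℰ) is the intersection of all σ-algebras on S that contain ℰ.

Take S₀ = ℰ ∪ {∅, S} = { ∅, {x₁, x₂}, {x₁, x₂, x₅}, S }.
Pass 1. New:
  {x₃, x₄}  = {x₁, x₂, x₅}ᶜ
  {x₃, x₄, x₅}  = {x₁, x₂}ᶜ
  (now 6)
Pass 2. New:
  {x₁, x₂, x₃, x₄}  = {x₃, x₄} ∪ {x₁, x₂}
  (now 7)
Pass 3 (1 new):
  {x₅}  = {x₁, x₂, x₃, x₄}ᶜ
  (now 8)
Pass 4: stable.

Hence σ(ℰ) has 8 members: { ∅, {x₅}, {x₁, x₂}, {x₃, x₄}, {x₁, x₂, x₅}, {x₃, x₄, x₅}, {x₁, x₂, x₃, x₄}, S }.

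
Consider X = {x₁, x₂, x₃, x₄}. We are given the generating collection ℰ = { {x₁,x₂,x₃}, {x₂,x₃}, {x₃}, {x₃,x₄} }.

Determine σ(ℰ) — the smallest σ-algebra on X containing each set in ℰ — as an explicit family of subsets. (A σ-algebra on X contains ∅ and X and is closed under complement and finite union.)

Initial family (6 sets): { {}, {x₃}, {x₂,x₃}, {x₃,x₄}, {x₁,x₂,x₃}, X }.
Round 1. New:
  {x₄}  = {x₁,x₂,x₃}ᶜ
  {x₁,x₂}  = {x₃,x₄}ᶜ
  {x₁,x₄}  = {x₂,x₃}ᶜ
  {x₁,x₂,x₄}  = {x₃}ᶜ
  {x₂,x₃,x₄}  = {x₃,x₄} ∪ {x₂,x₃}
  |family| = 11
Round 2: +2 →
  {x₁}  = {x₂,x₃,x₄}ᶜ
  {x₁,x₃,x₄}  = {x₃,x₄} ∪ {x₁,x₄}
  |family| = 13
Round 3. New:
  {x₂}  = {x₁,x₃,x₄}ᶜ
  {x₁,x₃}  = {x₃} ∪ {x₁}
  |family| = 15
Round 4: 1 new —
  {x₂,x₄}  = {x₁,x₃}ᶜ
  |family| = 16
After Round 5 the family is unchanged; done.

Hence σ(ℰ) has 16 members: { {}, {x₁}, {x₂}, {x₃}, {x₄}, {x₁,x₂}, {x₁,x₃}, {x₁,x₄}, {x₂,x₃}, {x₂,x₄}, {x₃,x₄}, {x₁,x₂,x₃}, {x₁,x₂,x₄}, {x₁,x₃,x₄}, {x₂,x₃,x₄}, X }.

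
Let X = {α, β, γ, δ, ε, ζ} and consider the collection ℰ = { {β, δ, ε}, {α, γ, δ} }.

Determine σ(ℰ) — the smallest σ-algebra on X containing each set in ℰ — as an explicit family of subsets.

Take S₀ = ℰ ∪ {∅, X} = { {}, {α, γ, δ}, {β, δ, ε}, X }.
Iteration 1 adds 3:
  {α, γ, ζ}  = complement {β, δ, ε}
  {β, ε, ζ}  = complement {α, γ, δ}
  {α, β, γ, δ, ε}  = {α, γ, δ} ∪ {β, δ, ε}
  (now 7)
Iteration 2 adds 4:
  {ζ}  = complement {α, β, γ, δ, ε}
  {α, γ, δ, ζ}  = {α, γ, δ} ∪ {α, γ, ζ}
  {β, δ, ε, ζ}  = {β, ε, ζ} ∪ {β, δ, ε}
  {α, β, γ, ε, ζ}  = {α, γ, ζ} ∪ {β, ε, ζ}
  (now 11)
Iteration 3 adds 3:
  {δ}  = complement {α, β, γ, ε, ζ}
  {α, γ}  = complement {β, δ, ε, ζ}
  {β, ε}  = complement {α, γ, δ, ζ}
  (now 14)
Iteration 4 (2 new):
  {δ, ζ}  = {δ} ∪ {ζ}
  {α, β, γ, ε}  = {β, ε} ∪ {α, γ}
  (now 16)
Iteration 5: stable.

Therefore σ(ℰ) = { {}, {δ}, {ζ}, {α, γ}, {β, ε}, {δ, ζ}, {α, γ, δ}, {α, γ, ζ}, {β, δ, ε}, {β, ε, ζ}, {α, β, γ, ε}, {α, γ, δ, ζ}, {β, δ, ε, ζ}, {α, β, γ, δ, ε}, {α, β, γ, ε, ζ}, X } (|σ(ℰ)| = 16).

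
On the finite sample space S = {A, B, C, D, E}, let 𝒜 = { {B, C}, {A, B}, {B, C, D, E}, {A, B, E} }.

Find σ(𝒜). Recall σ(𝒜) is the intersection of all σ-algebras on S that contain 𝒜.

Take S₀ = 𝒜 ∪ {∅, S} = { {}, {A, B}, {B, C}, {A, B, E}, {B, C, D, E}, S }.
Step 1: 6 new —
  {A}  = {B, C, D, E}ᶜ
  {C, D}  = {A, B, E}ᶜ
  {A, B, C}  = {B, C} ∪ {A, B}
  {A, D, E}  = {B, C}ᶜ
  {C, D, E}  = {A, B}ᶜ
  {A, B, C, E}  = {A, B, E} ∪ {B, C}
Step 2 adds 7:
  {D}  = {A, B, C, E}ᶜ
  {D, E}  = {A, B, C}ᶜ
  {A, C, D}  = {C, D} ∪ {A}
  {B, C, D}  = {C, D} ∪ {B, C}
  {A, B, C, D}  = {C, D} ∪ {A, B, C}
  {A, B, D, E}  = {A, D, E} ∪ {A, B}
  {A, C, D, E}  = {A, D, E} ∪ {C, D, E}
Step 3. New:
  {B}  = {A, C, D, E}ᶜ
  {C}  = {A, B, D, E}ᶜ
  {E}  = {A, B, C, D}ᶜ
  {A, D}  = {D} ∪ {A}
  {A, E}  = {B, C, D}ᶜ
  {B, E}  = {A, C, D}ᶜ
  {A, B, D}  = {A, B} ∪ {D}
Step 4: +6 →
  {A, C}  = {C} ∪ {A}
  {B, D}  = {B} ∪ {D}
  {C, E}  = {A, B, D}ᶜ
  {A, C, E}  = {C} ∪ {A, E}
  {B, C, E}  = {A, D}ᶜ
  {B, D, E}  = {B, E} ∪ {D, E}
Step 5: stable.

Hence σ(𝒜) has 32 members: { {}, {A}, {B}, {C}, {D}, {E}, {A, B}, {A, C}, {A, D}, {A, E}, {B, C}, {B, D}, {B, E}, {C, D}, {C, E}, {D, E}, {A, B, C}, {A, B, D}, {A, B, E}, {A, C, D}, {A, C, E}, {A, D, E}, {B, C, D}, {B, C, E}, {B, D, E}, {C, D, E}, {A, B, C, D}, {A, B, C, E}, {A, B, D, E}, {A, C, D, E}, {B, C, D, E}, S }.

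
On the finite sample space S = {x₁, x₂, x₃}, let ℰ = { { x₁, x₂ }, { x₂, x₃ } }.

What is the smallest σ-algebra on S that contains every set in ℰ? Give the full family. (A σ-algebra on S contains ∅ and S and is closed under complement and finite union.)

Answer: σ(ℰ) = { ∅, { x₁ }, { x₂ }, { x₃ }, { x₁, x₂ }, { x₁, x₃ }, { x₂, x₃ }, S }

Trace:
Take S₀ = ℰ ∪ {∅, S} = { ∅, { x₁, x₂ }, { x₂, x₃ }, S }.
Pass 1 (2 new):
  { x₁ }  = S∖{ x₂, x₃ }
  { x₃ }  = S∖{ x₁, x₂ }
  |family| = 6
Pass 2. New:
  { x₁, x₃ }  = { x₃ } ∪ { x₁ }
  |family| = 7
Pass 3: +1 →
  { x₂ }  = S∖{ x₁, x₃ }
  |family| = 8
Pass 4: stable.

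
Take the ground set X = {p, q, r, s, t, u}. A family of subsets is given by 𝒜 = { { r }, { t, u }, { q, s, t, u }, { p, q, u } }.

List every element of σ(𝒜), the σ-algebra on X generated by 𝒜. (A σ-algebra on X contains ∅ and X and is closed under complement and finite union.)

Take S₀ = 𝒜 ∪ {∅, X} = { {  }, { r }, { t, u }, { p, q, u }, { q, s, t, u }, X }.
Round 1: +8 →
  { p, r }  = { q, s, t, u }ᶜ
  { r, s, t }  = { p, q, u }ᶜ
  { r, t, u }  = { r } ∪ { t, u }
  { p, q, r, s }  = { t, u }ᶜ
  { p, q, r, u }  = { r } ∪ { p, q, u }
  { p, q, t, u }  = { t, u } ∪ { p, q, u }
  { p, q, s, t, u }  = { r }ᶜ
  { q, r, s, t, u }  = { r } ∪ { q, s, t, u }
  — 14 sets.
Round 2: +10 →
  { p }  = { q, r, s, t, u }ᶜ
  { r, s }  = { p, q, t, u }ᶜ
  { s, t }  = { p, q, r, u }ᶜ
  { p, q, s }  = { r, t, u }ᶜ
  { p, r, s, t }  = { r, s, t } ∪ { p, r }
  { p, r, t, u }  = { t, u } ∪ { p, r }
  { r, s, t, u }  = { r, s, t } ∪ { t, u }
  { p, q, r, s, t }  = { r, s, t } ∪ { p, q, r, s }
  { p, q, r, s, u }  = { p, q, r, u } ∪ { p, q, r, s }
  { p, q, r, t, u }  = { t, u } ∪ { p, q, r, u }
  — 24 sets.
Round 3 (13 new):
  { s }  = { p, q, r, t, u }ᶜ
  { t }  = { p, q, r, s, u }ᶜ
  { u }  = { p, q, r, s, t }ᶜ
  { p, q }  = { r, s, t, u }ᶜ
  { q, s }  = { p, r, t, u }ᶜ
  { q, u }  = { p, r, s, t }ᶜ
  { p, r, s }  = { r, s } ∪ { p, r }
  { p, s, t }  = { s, t } ∪ { p }
  { p, t, u }  = { t, u } ∪ { p }
  { s, t, u }  = { t, u } ∪ { s, t }
  { p, q, s, t }  = { s, t } ∪ { p, q, s }
  { p, q, s, u }  = { p, q, s } ∪ { p, q, u }
  { p, r, s, t, u }  = { r, s, t } ∪ { p, r, t, u }
  — 37 sets.
Round 4: +22 →
  { q }  = { p, r, s, t, u }ᶜ
  { p, s }  = { p } ∪ { s }
  { p, t }  = { p } ∪ { t }
  { p, u }  = { p } ∪ { u }
  { r, t }  = { p, q, s, u }ᶜ
  { r, u }  = { p, q, s, t }ᶜ
  { s, u }  = { u } ∪ { s }
  { p, q, r }  = { s, t, u }ᶜ
  { p, q, t }  = { p, q } ∪ { t }
  { p, r, t }  = { t } ∪ { p, r }
  { p, r, u }  = { u } ∪ { p, r }
  { q, r, s }  = { p, t, u }ᶜ
  { q, r, u }  = { p, s, t }ᶜ
  { q, s, t }  = { t } ∪ { q, s }
  { q, s, u }  = { q, u } ∪ { s }
  { q, t, u }  = { p, r, s }ᶜ
  { r, s, u }  = { r, s } ∪ { u }
  { p, r, s, u }  = { u } ∪ { p, r, s }
  { p, s, t, u }  = { p, s, t } ∪ { t, u }
  { q, r, s, t }  = { r, s, t } ∪ { q, s }
  { q, r, s, u }  = { r, s } ∪ { q, u }
  { q, r, t, u }  = { q, u } ∪ { r, t, u }
  — 59 sets.
Round 5 adds 5:
  { q, r }  = { p, s, t, u }ᶜ
  { q, t }  = { p, r, s, u }ᶜ
  { p, s, u }  = { p, u } ∪ { p, s }
  { q, r, t }  = { q } ∪ { r, t }
  { p, q, r, t }  = { s, u }ᶜ
  — 64 sets.
After Round 6 the family is unchanged; done.

Hence σ(𝒜) has 64 members: { {  }, { p }, { q }, { r }, { s }, { t }, { u }, { p, q }, { p, r }, { p, s }, { p, t }, { p, u }, { q, r }, { q, s }, { q, t }, { q, u }, { r, s }, { r, t }, { r, u }, { s, t }, { s, u }, { t, u }, { p, q, r }, { p, q, s }, { p, q, t }, { p, q, u }, { p, r, s }, { p, r, t }, { p, r, u }, { p, s, t }, { p, s, u }, { p, t, u }, { q, r, s }, { q, r, t }, { q, r, u }, { q, s, t }, { q, s, u }, { q, t, u }, { r, s, t }, { r, s, u }, { r, t, u }, { s, t, u }, { p, q, r, s }, { p, q, r, t }, { p, q, r, u }, { p, q, s, t }, { p, q, s, u }, { p, q, t, u }, { p, r, s, t }, { p, r, s, u }, { p, r, t, u }, { p, s, t, u }, { q, r, s, t }, { q, r, s, u }, { q, r, t, u }, { q, s, t, u }, { r, s, t, u }, { p, q, r, s, t }, { p, q, r, s, u }, { p, q, r, t, u }, { p, q, s, t, u }, { p, r, s, t, u }, { q, r, s, t, u }, X }.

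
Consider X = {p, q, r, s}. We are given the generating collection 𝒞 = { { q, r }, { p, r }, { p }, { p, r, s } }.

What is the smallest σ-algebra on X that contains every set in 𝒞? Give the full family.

Initial family (6 sets): { {  }, { p }, { p, r }, { q, r }, { p, r, s }, X }.
Pass 1 adds 5:
  { q }  = complement { p, r, s }
  { p, s }  = complement { q, r }
  { q, s }  = complement { p, r }
  { p, q, r }  = { q, r } ∪ { p, r }
  { q, r, s }  = complement { p }
Pass 2: 3 new —
  { s }  = complement { p, q, r }
  { p, q }  = { q } ∪ { p }
  { p, q, s }  = { q } ∪ { p, s }
Pass 3: +2 →
  { r }  = complement { p, q, s }
  { r, s }  = complement { p, q }
Pass 4: closed — nothing new.

Hence σ(𝒞) has 16 members: { {  }, { p }, { q }, { r }, { s }, { p, q }, { p, r }, { p, s }, { q, r }, { q, s }, { r, s }, { p, q, r }, { p, q, s }, { p, r, s }, { q, r, s }, X }.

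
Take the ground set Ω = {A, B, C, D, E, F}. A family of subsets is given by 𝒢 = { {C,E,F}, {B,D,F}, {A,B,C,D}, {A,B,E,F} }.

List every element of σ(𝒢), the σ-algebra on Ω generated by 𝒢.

Answer: σ(𝒢) = { {}, {A}, {B}, {C}, {D}, {E}, {F}, {A,B}, {A,C}, {A,D}, {A,E}, {A,F}, {B,C}, {B,D}, {B,E}, {B,F}, {C,D}, {C,E}, {C,F}, {D,E}, {D,F}, {E,F}, {A,B,C}, {A,B,D}, {A,B,E}, {A,B,F}, {A,C,D}, {A,C,E}, {A,C,F}, {A,D,E}, {A,D,F}, {A,E,F}, {B,C,D}, {B,C,E}, {B,C,F}, {B,D,E}, {B,D,F}, {B,E,F}, {C,D,E}, {C,D,F}, {C,E,F}, {D,E,F}, {A,B,C,D}, {A,B,C,E}, {A,B,C,F}, {A,B,D,E}, {A,B,D,F}, {A,B,E,F}, {A,C,D,E}, {A,C,D,F}, {A,C,E,F}, {A,D,E,F}, {B,C,D,E}, {B,C,D,F}, {B,C,E,F}, {B,D,E,F}, {C,D,E,F}, {A,B,C,D,E}, {A,B,C,D,F}, {A,B,C,E,F}, {A,B,D,E,F}, {A,C,D,E,F}, {B,C,D,E,F}, Ω }

Trace:
Start: 𝒢 ∪ {∅, Ω} = { {}, {B,D,F}, {C,E,F}, {A,B,C,D}, {A,B,E,F}, Ω }.
Round 1: +8 →
  {C,D}  = Ω∖{A,B,E,F}
  {E,F}  = Ω∖{A,B,C,D}
  {A,B,D}  = Ω∖{C,E,F}
  {A,C,E}  = Ω∖{B,D,F}
  {A,B,C,D,F}  = {B,D,F} ∪ {A,B,C,D}
  {A,B,C,E,F}  = {C,E,F} ∪ {A,B,E,F}
  {A,B,D,E,F}  = {B,D,F} ∪ {A,B,E,F}
  {B,C,D,E,F}  = {B,D,F} ∪ {C,E,F}
  [14 total]
Round 2. New:
  {A}  = Ω∖{B,C,D,E,F}
  {C}  = Ω∖{A,B,D,E,F}
  {D}  = Ω∖{A,B,C,E,F}
  {E}  = Ω∖{A,B,C,D,F}
  {A,B,D,F}  = {B,D,F} ∪ {A,B,D}
  {A,C,D,E}  = {C,D} ∪ {A,C,E}
  {A,C,E,F}  = {E,F} ∪ {A,C,E}
  {B,C,D,F}  = {B,D,F} ∪ {C,D}
  {B,D,E,F}  = {B,D,F} ∪ {E,F}
  {C,D,E,F}  = {C,D} ∪ {E,F}
  {A,B,C,D,E}  = {A,C,E} ∪ {A,B,D}
  [25 total]
Round 3. New:
  {F}  = Ω∖{A,B,C,D,E}
  {A,B}  = Ω∖{C,D,E,F}
  {A,C}  = Ω∖{B,D,E,F}
  {A,D}  = {D} ∪ {A}
  {A,E}  = Ω∖{B,C,D,F}
  {B,D}  = Ω∖{A,C,E,F}
  {B,F}  = Ω∖{A,C,D,E}
  {C,E}  = Ω∖{A,B,D,F}
  {D,E}  = {E} ∪ {D}
  {A,C,D}  = {C,D} ∪ {A}
  {A,E,F}  = {E,F} ∪ {A}
  {C,D,E}  = {C,D} ∪ {E}
  {D,E,F}  = {E,F} ∪ {D}
  {A,B,D,E}  = {A,B,D} ∪ {E}
  {A,C,D,E,F}  = {C,D} ∪ {A,C,E,F}
  [40 total]
Round 4 adds 21:
  {B}  = Ω∖{A,C,D,E,F}
  {A,F}  = {A} ∪ {F}
  {C,F}  = Ω∖{A,B,D,E}
  {D,F}  = {D} ∪ {F}
  {A,B,C}  = Ω∖{D,E,F}
  {A,B,E}  = {A,B} ∪ {A,E}
  {A,B,F}  = Ω∖{C,D,E}
  {A,C,F}  = {A,C} ∪ {F}
  {A,D,E}  = {D,E} ∪ {A}
  {A,D,F}  = {A,D} ∪ {F}
  {B,C,D}  = Ω∖{A,E,F}
  {B,C,F}  = {B,F} ∪ {C}
  {B,D,E}  = {D,E} ∪ {B,D}
  {B,E,F}  = Ω∖{A,C,D}
  {C,D,F}  = {C,D} ∪ {F}
  {A,B,C,E}  = {A,C,E} ∪ {A,B}
  {A,B,C,F}  = Ω∖{D,E}
  {A,C,D,F}  = {A,C,D} ∪ {F}
  {A,D,E,F}  = {D,E} ∪ {A,E,F}
  {B,C,D,E}  = {C,E} ∪ {B,D}
  {B,C,E,F}  = Ω∖{A,D}
  [61 total]
Round 5: +3 →
  {B,C}  = Ω∖{A,D,E,F}
  {B,E}  = Ω∖{A,C,D,F}
  {B,C,E}  = Ω∖{A,D,F}
  [64 total]
Round 6: closed — nothing new.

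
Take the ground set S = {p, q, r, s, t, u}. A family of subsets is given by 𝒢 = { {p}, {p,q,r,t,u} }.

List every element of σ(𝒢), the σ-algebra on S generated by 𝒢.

Take S₀ = 𝒢 ∪ {∅, S} = { {}, {p}, {p,q,r,t,u}, S }.
Step 1. New:
  {s}  = S∖{p,q,r,t,u}
  {q,r,s,t,u}  = S∖{p}
  — 6 sets.
Step 2 adds 1:
  {p,s}  = {p} ∪ {s}
  — 7 sets.
Step 3 adds 1:
  {q,r,t,u}  = S∖{p,s}
  — 8 sets.
After Step 4 the family is unchanged; done.

|σ(𝒢)| = 8.  σ(𝒢) = { {}, {p}, {s}, {p,s}, {q,r,t,u}, {p,q,r,t,u}, {q,r,s,t,u}, S }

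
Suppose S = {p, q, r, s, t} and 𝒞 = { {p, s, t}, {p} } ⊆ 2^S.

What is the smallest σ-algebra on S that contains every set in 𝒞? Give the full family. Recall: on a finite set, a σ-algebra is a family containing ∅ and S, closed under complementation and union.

σ(𝒞) (8 sets): { {}, {p}, {q, r}, {s, t}, {p, q, r}, {p, s, t}, {q, r, s, t}, S }

Derivation:
Take S₀ = 𝒞 ∪ {∅, S} = { {}, {p}, {p, s, t}, S }.
Pass 1: 2 new —
  {q, r}  = {p, s, t}ᶜ
  {q, r, s, t}  = {p}ᶜ
  |family| = 6
Pass 2 (1 new):
  {p, q, r}  = {q, r} ∪ {p}
  |family| = 7
Pass 3: 1 new —
  {s, t}  = {p, q, r}ᶜ
  |family| = 8
Pass 4 adds nothing — fixpoint reached.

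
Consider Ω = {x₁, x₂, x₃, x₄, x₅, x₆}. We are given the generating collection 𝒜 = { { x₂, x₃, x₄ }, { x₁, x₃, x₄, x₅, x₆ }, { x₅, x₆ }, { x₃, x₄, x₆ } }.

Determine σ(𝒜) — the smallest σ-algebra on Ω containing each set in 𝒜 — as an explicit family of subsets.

Answer: σ(𝒜) = { {  }, { x₁ }, { x₂ }, { x₅ }, { x₆ }, { x₁, x₂ }, { x₁, x₅ }, { x₁, x₆ }, { x₂, x₅ }, { x₂, x₆ }, { x₃, x₄ }, { x₅, x₆ }, { x₁, x₂, x₅ }, { x₁, x₂, x₆ }, { x₁, x₃, x₄ }, { x₁, x₅, x₆ }, { x₂, x₃, x₄ }, { x₂, x₅, x₆ }, { x₃, x₄, x₅ }, { x₃, x₄, x₆ }, { x₁, x₂, x₃, x₄ }, { x₁, x₂, x₅, x₆ }, { x₁, x₃, x₄, x₅ }, { x₁, x₃, x₄, x₆ }, { x₂, x₃, x₄, x₅ }, { x₂, x₃, x₄, x₆ }, { x₃, x₄, x₅, x₆ }, { x₁, x₂, x₃, x₄, x₅ }, { x₁, x₂, x₃, x₄, x₆ }, { x₁, x₃, x₄, x₅, x₆ }, { x₂, x₃, x₄, x₅, x₆ }, Ω }

Check:
Start: 𝒜 ∪ {∅, Ω} = { {  }, { x₅, x₆ }, { x₂, x₃, x₄ }, { x₃, x₄, x₆ }, { x₁, x₃, x₄, x₅, x₆ }, Ω }.
Round 1: +7 →
  { x₂ }  = ᶜ of { x₁, x₃, x₄, x₅, x₆ }
  { x₁, x₂, x₅ }  = ᶜ of { x₃, x₄, x₆ }
  { x₁, x₅, x₆ }  = ᶜ of { x₂, x₃, x₄ }
  { x₁, x₂, x₃, x₄ }  = ᶜ of { x₅, x₆ }
  { x₂, x₃, x₄, x₆ }  = { x₂, x₃, x₄ } ∪ { x₃, x₄, x₆ }
  { x₃, x₄, x₅, x₆ }  = { x₅, x₆ } ∪ { x₃, x₄, x₆ }
  { x₂, x₃, x₄, x₅, x₆ }  = { x₂, x₃, x₄ } ∪ { x₅, x₆ }
Round 2: +7 →
  { x₁ }  = ᶜ of { x₂, x₃, x₄, x₅, x₆ }
  { x₁, x₂ }  = ᶜ of { x₃, x₄, x₅, x₆ }
  { x₁, x₅ }  = ᶜ of { x₂, x₃, x₄, x₆ }
  { x₂, x₅, x₆ }  = { x₅, x₆ } ∪ { x₂ }
  { x₁, x₂, x₅, x₆ }  = { x₅, x₆ } ∪ { x₁, x₂, x₅ }
  { x₁, x₂, x₃, x₄, x₅ }  = { x₂, x₃, x₄ } ∪ { x₁, x₂, x₅ }
  { x₁, x₂, x₃, x₄, x₆ }  = { x₂, x₃, x₄, x₆ } ∪ { x₁, x₂, x₃, x₄ }
Round 3 (5 new):
  { x₅ }  = ᶜ of { x₁, x₂, x₃, x₄, x₆ }
  { x₆ }  = ᶜ of { x₁, x₂, x₃, x₄, x₅ }
  { x₃, x₄ }  = ᶜ of { x₁, x₂, x₅, x₆ }
  { x₁, x₃, x₄ }  = ᶜ of { x₂, x₅, x₆ }
  { x₁, x₃, x₄, x₆ }  = { x₃, x₄, x₆ } ∪ { x₁ }
Round 4. New:
  { x₁, x₆ }  = { x₆ } ∪ { x₁ }
  { x₂, x₅ }  = ᶜ of { x₁, x₃, x₄, x₆ }
  { x₂, x₆ }  = { x₂ } ∪ { x₆ }
  { x₁, x₂, x₆ }  = { x₁, x₂ } ∪ { x₆ }
  { x₃, x₄, x₅ }  = { x₃, x₄ } ∪ { x₅ }
  { x₁, x₃, x₄, x₅ }  = { x₃, x₄ } ∪ { x₁, x₅ }
  { x₂, x₃, x₄, x₅ }  = { x₅ } ∪ { x₂, x₃, x₄ }
Round 5: no new sets; the family is a σ-algebra.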